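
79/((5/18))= 1422/5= 284.40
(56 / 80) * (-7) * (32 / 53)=-784 / 265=-2.96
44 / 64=11 / 16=0.69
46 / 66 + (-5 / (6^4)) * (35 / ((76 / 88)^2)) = 663799 / 1286604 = 0.52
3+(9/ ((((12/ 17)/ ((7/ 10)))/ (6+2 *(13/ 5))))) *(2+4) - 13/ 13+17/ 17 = 15069/ 25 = 602.76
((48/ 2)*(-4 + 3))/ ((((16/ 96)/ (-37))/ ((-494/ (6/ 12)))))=-5264064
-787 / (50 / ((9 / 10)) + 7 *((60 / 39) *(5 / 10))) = -92079 / 7130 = -12.91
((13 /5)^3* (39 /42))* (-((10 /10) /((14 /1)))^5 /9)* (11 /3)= -0.00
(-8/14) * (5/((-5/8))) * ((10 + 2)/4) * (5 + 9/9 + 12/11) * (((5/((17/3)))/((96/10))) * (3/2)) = 13.41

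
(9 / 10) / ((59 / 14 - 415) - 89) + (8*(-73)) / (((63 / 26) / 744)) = -131740636843 / 734685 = -179315.81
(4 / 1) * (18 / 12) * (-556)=-3336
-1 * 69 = -69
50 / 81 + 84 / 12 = 617 / 81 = 7.62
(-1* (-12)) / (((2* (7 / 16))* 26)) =48 / 91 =0.53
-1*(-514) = 514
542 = 542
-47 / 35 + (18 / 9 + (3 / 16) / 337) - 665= -125374679 / 188720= -664.34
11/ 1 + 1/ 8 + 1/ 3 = 275/ 24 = 11.46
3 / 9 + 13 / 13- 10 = -26 / 3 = -8.67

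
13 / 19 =0.68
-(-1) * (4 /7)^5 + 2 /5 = 38734 /84035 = 0.46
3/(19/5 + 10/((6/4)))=45/157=0.29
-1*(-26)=26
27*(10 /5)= 54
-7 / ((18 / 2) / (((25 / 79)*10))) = -1750 / 711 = -2.46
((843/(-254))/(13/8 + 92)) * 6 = -20232/95123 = -0.21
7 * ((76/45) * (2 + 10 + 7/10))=33782/225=150.14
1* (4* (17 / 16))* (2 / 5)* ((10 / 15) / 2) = 17 / 30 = 0.57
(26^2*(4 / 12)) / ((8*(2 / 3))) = 169 / 4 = 42.25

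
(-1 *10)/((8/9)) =-45/4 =-11.25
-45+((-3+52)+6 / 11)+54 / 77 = 404 / 77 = 5.25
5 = 5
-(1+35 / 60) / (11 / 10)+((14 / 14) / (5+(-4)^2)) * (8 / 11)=-59 / 42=-1.40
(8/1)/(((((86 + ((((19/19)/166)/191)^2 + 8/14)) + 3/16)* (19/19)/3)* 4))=168885433248/2442053206681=0.07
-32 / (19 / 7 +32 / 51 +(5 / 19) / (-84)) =-868224 / 90583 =-9.58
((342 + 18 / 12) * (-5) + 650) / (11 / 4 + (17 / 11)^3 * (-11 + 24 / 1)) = -5683370 / 270117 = -21.04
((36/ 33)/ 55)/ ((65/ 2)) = 24/ 39325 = 0.00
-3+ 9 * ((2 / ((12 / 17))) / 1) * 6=150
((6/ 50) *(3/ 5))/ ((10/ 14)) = 63/ 625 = 0.10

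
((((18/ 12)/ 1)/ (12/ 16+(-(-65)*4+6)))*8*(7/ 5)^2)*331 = 778512/ 26675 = 29.19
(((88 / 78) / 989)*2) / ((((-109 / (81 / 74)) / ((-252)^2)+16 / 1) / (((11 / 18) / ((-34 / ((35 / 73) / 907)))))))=-806818320 / 595459508204294981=-0.00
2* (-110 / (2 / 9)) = -990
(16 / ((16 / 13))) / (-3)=-4.33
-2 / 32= -1 / 16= -0.06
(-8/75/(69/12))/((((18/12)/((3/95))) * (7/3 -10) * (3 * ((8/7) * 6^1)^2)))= 0.00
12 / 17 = 0.71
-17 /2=-8.50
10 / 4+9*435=7835 / 2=3917.50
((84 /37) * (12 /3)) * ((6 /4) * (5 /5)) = 504 /37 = 13.62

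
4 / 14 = 2 / 7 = 0.29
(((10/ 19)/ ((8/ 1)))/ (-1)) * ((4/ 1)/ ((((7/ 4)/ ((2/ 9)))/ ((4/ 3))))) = -160/ 3591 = -0.04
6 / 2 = 3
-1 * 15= -15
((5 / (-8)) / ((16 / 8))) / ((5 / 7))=-7 / 16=-0.44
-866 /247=-3.51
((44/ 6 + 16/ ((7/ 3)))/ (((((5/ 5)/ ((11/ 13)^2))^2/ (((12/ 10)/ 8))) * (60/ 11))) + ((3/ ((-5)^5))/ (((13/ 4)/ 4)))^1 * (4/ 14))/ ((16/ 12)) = 2994512987/ 19992700000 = 0.15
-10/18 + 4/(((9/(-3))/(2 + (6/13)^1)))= -449/117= -3.84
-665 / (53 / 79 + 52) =-2765 / 219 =-12.63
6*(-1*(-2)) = 12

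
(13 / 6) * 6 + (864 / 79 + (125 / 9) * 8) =135.05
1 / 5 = 0.20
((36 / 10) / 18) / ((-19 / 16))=-16 / 95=-0.17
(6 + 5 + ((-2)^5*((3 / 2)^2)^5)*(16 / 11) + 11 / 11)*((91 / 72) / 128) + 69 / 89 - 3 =-172081537 / 6014976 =-28.61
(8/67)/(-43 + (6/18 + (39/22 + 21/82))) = -10824/3683861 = -0.00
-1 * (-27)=27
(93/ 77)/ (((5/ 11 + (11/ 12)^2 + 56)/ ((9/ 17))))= 120528/ 10799845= 0.01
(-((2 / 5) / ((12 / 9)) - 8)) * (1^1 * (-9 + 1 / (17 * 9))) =-52976 / 765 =-69.25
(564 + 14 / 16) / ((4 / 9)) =40671 / 32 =1270.97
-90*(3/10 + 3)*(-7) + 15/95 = 39504/19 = 2079.16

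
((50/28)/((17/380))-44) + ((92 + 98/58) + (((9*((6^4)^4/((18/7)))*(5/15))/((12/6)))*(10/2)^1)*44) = 1249408453964576749/3451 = 362042438123609.61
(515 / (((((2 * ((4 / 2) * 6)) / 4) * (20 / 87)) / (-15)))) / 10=-8961 / 16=-560.06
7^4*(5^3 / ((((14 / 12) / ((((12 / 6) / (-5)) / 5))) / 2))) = -41160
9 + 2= 11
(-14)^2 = 196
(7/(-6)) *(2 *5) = -35/3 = -11.67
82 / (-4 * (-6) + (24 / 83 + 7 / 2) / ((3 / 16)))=10209 / 5504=1.85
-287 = -287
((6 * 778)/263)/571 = 4668/150173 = 0.03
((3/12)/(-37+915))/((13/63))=63/45656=0.00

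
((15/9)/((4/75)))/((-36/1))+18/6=2.13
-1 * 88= -88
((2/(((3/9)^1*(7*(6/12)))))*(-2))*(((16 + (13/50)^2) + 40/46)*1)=-5843322/100625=-58.07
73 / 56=1.30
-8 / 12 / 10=-1 / 15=-0.07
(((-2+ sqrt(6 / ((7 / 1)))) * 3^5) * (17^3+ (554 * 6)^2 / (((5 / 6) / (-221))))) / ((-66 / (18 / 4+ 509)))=-110796898482387 / 10+ 110796898482387 * sqrt(42) / 140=-5950790067866.06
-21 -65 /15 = -76 /3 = -25.33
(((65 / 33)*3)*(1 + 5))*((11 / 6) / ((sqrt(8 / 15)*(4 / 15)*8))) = 975*sqrt(30) / 128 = 41.72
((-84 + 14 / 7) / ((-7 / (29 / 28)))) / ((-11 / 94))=-55883 / 539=-103.68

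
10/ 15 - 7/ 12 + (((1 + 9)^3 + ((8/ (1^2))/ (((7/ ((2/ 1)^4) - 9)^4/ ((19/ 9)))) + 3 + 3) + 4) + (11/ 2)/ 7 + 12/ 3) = 90093645670883/ 88773390972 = 1014.87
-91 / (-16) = 91 / 16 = 5.69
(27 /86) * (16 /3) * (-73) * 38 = -199728 /43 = -4644.84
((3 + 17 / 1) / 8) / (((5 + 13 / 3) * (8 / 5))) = 75 / 448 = 0.17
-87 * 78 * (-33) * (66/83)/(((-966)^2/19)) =7800507/2151443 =3.63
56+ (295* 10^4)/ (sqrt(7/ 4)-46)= -542326408/ 8457-5900000* sqrt(7)/ 8457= -65973.32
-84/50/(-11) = 42/275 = 0.15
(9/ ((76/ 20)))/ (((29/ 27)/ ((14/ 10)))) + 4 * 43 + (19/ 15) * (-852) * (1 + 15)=-47088771/ 2755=-17092.11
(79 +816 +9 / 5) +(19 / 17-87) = 68928 / 85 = 810.92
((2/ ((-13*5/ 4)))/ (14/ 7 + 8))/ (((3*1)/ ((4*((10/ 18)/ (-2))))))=8/ 1755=0.00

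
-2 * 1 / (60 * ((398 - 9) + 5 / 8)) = -4 / 46755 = -0.00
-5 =-5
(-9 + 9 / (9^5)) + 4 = -32804 / 6561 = -5.00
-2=-2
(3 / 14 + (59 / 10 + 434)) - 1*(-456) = 31364 / 35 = 896.11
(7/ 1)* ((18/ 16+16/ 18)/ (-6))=-1015/ 432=-2.35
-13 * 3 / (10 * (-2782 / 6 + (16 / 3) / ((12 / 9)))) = 117 / 13790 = 0.01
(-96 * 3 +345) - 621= -564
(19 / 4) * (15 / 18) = 95 / 24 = 3.96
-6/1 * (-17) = 102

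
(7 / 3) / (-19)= -7 / 57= -0.12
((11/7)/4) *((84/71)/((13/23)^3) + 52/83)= 255584032/90628447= 2.82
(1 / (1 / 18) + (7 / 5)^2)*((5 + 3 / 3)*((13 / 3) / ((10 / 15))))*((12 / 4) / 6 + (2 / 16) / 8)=401.38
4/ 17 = 0.24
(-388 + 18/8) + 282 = -415/4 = -103.75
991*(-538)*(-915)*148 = 72200256360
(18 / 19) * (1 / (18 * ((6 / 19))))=1 / 6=0.17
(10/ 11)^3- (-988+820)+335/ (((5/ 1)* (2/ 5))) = 895101/ 2662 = 336.25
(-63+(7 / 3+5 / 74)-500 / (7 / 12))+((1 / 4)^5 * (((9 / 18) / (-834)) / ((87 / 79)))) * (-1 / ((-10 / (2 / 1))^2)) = -883030318213139 / 962177126400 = -917.74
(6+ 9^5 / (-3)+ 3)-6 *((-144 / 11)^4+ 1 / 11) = -2867945196 / 14641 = -195884.52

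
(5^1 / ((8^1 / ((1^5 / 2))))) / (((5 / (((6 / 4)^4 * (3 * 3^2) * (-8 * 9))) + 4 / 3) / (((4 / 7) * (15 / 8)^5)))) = 74733890625 / 24069799936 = 3.10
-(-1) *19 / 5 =19 / 5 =3.80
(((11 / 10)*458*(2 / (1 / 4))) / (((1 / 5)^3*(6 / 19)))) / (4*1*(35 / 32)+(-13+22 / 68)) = -650909600 / 3387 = -192178.80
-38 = -38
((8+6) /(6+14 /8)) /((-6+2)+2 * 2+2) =28 /31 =0.90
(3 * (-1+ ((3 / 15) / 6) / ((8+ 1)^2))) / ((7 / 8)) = -1388 / 405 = -3.43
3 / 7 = 0.43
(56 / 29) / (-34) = -28 / 493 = -0.06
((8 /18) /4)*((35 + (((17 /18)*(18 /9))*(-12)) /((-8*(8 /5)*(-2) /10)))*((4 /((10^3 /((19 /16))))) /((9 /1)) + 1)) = 9040769 /3110400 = 2.91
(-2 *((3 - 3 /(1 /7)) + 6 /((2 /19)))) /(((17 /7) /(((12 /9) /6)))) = -364 /51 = -7.14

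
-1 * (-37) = 37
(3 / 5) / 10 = 3 / 50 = 0.06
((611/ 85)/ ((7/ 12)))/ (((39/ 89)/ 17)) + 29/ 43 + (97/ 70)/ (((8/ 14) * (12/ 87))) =4780485/ 9632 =496.31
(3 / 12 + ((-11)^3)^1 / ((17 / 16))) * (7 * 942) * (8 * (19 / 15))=-7113488508 / 85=-83688100.09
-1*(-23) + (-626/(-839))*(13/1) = 27435/839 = 32.70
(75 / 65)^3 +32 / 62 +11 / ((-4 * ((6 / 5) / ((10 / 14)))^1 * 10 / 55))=-159058603 / 22883952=-6.95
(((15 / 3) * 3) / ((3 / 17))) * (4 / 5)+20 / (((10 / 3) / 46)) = 344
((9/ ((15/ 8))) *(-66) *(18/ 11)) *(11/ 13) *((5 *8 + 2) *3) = -3592512/ 65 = -55269.42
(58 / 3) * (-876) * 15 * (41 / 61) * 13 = -135403320 / 61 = -2219726.56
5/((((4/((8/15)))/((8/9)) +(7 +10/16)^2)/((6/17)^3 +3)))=4785600/20934293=0.23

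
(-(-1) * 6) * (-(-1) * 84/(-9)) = -56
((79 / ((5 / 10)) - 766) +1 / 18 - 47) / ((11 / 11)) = -11789 / 18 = -654.94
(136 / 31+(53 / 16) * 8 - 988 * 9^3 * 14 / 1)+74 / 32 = -5001413421 / 496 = -10083494.80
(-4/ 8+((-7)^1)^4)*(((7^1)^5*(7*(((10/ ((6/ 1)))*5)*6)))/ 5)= 2824164245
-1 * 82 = -82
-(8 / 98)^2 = -16 / 2401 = -0.01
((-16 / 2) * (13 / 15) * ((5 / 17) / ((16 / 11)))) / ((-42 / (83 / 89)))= 11869 / 381276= 0.03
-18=-18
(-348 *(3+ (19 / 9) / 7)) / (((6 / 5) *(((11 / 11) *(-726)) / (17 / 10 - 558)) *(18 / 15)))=-41945020 / 68607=-611.38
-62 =-62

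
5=5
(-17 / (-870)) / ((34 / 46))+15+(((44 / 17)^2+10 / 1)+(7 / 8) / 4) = 31.94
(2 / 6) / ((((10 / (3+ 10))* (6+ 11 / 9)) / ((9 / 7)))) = 27 / 350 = 0.08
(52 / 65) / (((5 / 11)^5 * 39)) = 644204 / 609375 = 1.06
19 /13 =1.46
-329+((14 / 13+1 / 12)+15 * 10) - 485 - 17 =-106055 / 156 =-679.84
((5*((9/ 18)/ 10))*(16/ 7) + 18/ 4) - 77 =-1007/ 14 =-71.93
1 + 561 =562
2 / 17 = 0.12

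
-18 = -18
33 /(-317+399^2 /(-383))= -12639 /280612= -0.05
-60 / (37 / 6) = -360 / 37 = -9.73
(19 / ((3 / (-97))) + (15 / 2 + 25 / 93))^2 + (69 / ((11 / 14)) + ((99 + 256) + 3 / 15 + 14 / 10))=77879713587 / 211420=368364.93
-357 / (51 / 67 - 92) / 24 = 0.16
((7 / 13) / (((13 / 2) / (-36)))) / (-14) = 36 / 169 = 0.21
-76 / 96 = -19 / 24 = -0.79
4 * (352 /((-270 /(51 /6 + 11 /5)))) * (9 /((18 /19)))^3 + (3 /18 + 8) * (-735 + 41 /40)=-581411347 /10800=-53834.38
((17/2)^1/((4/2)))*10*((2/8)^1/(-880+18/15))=-425/35152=-0.01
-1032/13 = -79.38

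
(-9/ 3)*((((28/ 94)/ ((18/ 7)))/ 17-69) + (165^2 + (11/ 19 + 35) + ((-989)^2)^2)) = -130715794956748360/ 45543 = -2870162153497.76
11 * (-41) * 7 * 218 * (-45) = 30970170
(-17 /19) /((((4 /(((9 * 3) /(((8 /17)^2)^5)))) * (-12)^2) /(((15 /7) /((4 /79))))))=-121836591373635315 /36558761623552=-3332.62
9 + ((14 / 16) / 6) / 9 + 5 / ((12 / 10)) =5695 / 432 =13.18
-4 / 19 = -0.21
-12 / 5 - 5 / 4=-73 / 20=-3.65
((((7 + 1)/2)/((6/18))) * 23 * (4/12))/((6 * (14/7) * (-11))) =-23/33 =-0.70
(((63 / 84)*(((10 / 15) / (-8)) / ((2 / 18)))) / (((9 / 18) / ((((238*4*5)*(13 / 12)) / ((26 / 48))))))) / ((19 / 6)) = -64260 / 19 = -3382.11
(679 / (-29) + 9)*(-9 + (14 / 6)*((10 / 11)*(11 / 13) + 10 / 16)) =82.83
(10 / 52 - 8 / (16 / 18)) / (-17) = 229 / 442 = 0.52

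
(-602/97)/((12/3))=-301/194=-1.55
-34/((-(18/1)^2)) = 17/162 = 0.10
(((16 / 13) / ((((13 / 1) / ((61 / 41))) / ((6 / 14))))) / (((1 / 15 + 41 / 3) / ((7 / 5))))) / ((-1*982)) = -2196 / 350420317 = -0.00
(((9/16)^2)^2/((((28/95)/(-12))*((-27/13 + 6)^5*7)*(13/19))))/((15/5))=-1391920335/4559535669248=-0.00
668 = 668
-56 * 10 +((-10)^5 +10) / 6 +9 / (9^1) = -17224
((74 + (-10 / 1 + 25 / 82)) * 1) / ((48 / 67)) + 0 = 353291 / 3936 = 89.76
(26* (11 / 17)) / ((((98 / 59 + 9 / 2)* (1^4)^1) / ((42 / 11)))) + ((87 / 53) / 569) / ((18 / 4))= 11658447998 / 1118131089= 10.43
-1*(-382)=382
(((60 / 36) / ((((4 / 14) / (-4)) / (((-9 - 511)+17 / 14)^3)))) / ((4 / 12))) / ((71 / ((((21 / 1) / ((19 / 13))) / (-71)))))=-27858287.38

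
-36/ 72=-1/ 2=-0.50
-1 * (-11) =11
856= 856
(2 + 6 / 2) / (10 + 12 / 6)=5 / 12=0.42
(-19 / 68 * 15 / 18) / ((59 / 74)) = -3515 / 12036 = -0.29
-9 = -9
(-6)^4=1296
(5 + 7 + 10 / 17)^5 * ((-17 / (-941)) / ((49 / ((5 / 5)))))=116.54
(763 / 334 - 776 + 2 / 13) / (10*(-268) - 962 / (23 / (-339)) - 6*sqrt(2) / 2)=-0.07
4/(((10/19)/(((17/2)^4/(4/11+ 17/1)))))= 17455889/7640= 2284.80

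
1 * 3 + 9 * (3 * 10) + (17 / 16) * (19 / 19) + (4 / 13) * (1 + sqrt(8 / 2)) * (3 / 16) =57041 / 208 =274.24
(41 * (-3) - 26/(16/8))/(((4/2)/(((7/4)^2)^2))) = -40817/64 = -637.77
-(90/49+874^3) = -32713753666/49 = -667627625.84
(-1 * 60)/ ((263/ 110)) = -25.10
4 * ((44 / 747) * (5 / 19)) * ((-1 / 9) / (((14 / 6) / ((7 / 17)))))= -880 / 723843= -0.00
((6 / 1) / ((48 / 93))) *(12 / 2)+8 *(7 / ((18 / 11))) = 3743 / 36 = 103.97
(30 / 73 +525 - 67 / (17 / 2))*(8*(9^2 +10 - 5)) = 441870064 / 1241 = 356059.68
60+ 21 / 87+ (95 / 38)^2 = 7713 / 116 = 66.49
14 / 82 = 7 / 41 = 0.17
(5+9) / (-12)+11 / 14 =-8 / 21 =-0.38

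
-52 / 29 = -1.79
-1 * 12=-12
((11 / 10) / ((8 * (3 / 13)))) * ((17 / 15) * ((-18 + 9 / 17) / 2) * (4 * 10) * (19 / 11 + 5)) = -15873 / 10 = -1587.30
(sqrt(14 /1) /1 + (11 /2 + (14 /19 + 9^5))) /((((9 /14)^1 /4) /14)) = 784 *sqrt(14) /9 + 293228936 /57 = 5144693.24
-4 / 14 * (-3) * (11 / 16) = 0.59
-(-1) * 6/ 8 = 3/ 4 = 0.75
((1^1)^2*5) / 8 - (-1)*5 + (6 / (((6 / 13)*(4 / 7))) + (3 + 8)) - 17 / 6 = 877 / 24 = 36.54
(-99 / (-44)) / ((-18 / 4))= -1 / 2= -0.50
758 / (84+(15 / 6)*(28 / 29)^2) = 318739 / 36302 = 8.78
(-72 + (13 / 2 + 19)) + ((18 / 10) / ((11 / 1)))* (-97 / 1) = -6861 / 110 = -62.37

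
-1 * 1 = -1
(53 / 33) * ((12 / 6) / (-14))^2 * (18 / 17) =318 / 9163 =0.03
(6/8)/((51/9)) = 9/68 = 0.13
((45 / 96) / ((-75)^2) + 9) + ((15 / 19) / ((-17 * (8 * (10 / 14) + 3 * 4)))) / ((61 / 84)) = 65939794793 / 7329516000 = 9.00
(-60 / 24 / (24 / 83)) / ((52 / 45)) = -6225 / 832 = -7.48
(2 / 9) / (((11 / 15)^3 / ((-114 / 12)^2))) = 135375 / 2662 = 50.85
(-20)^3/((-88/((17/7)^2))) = 289000/539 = 536.18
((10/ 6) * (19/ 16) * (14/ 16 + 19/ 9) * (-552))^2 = 220688550625/ 20736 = 10642773.47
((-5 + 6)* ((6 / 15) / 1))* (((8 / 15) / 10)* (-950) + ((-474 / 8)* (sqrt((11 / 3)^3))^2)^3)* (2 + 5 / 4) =-15113282261829089 / 466560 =-32393008963.11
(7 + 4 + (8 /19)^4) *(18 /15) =8625762 /651605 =13.24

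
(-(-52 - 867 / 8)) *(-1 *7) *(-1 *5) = 5613.12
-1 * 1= -1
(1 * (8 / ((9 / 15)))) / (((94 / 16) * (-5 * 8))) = -8 / 141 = -0.06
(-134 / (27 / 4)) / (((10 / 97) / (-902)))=23448392 / 135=173691.79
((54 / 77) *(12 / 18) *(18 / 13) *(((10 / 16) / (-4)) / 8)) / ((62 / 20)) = -0.00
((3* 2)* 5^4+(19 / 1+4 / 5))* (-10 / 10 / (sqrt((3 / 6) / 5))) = -11921.15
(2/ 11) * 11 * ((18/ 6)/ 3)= 2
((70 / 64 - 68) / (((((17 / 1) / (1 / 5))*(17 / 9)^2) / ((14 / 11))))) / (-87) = 404649 / 125379760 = 0.00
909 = 909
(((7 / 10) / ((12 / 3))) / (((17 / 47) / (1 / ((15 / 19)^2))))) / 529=118769 / 80937000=0.00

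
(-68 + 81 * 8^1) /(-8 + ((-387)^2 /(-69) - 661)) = -1334 /6531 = -0.20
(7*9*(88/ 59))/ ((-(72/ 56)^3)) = -211288/ 4779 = -44.21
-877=-877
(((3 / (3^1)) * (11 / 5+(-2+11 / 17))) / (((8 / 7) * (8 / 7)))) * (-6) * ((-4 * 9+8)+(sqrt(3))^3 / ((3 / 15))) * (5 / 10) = 9261 / 170-3969 * sqrt(3) / 136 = 3.93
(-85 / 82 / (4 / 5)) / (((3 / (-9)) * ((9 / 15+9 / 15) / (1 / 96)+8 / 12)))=19125 / 570064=0.03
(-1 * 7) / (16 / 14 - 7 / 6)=294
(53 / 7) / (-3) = -53 / 21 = -2.52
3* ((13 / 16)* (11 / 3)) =8.94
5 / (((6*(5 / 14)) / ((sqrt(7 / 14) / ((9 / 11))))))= 77*sqrt(2) / 54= 2.02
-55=-55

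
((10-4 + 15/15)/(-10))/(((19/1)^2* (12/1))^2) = -7/187662240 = -0.00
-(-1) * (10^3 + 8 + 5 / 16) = 16133 / 16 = 1008.31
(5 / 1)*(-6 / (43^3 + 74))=-10 / 26527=-0.00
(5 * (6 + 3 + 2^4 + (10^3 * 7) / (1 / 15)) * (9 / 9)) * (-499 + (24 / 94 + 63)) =-10754560000 / 47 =-228820425.53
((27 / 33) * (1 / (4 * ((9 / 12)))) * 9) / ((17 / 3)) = 81 / 187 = 0.43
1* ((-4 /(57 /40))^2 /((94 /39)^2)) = 1.36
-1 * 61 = -61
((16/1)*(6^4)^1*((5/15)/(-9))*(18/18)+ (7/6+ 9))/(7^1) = -4547/42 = -108.26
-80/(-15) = 16/3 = 5.33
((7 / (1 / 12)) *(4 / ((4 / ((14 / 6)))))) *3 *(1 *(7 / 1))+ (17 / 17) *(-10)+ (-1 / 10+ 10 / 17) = 698103 / 170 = 4106.49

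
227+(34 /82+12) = 9816 /41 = 239.41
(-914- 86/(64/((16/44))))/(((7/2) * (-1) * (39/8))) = 53650/1001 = 53.60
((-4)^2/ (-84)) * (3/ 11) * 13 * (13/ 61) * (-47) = 31772/ 4697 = 6.76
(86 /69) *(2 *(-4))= -688 /69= -9.97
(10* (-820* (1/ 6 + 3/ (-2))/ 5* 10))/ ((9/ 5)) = 328000/ 27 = 12148.15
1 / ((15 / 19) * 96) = 19 / 1440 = 0.01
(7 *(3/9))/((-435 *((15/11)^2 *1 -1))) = -847/135720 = -0.01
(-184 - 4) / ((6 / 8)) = -752 / 3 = -250.67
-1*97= -97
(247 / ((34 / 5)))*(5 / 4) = 6175 / 136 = 45.40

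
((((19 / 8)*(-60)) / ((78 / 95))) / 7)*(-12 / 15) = 1805 / 91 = 19.84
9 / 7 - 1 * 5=-26 / 7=-3.71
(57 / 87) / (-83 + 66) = -19 / 493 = -0.04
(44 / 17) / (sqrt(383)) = 44 * sqrt(383) / 6511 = 0.13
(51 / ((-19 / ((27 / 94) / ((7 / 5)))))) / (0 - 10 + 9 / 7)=6885 / 108946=0.06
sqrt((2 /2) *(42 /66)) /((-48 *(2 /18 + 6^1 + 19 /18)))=-sqrt(77) /3784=-0.00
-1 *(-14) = 14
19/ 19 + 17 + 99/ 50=999/ 50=19.98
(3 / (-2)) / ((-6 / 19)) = 19 / 4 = 4.75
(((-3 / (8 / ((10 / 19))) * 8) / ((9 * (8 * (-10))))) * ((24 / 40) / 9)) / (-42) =-1 / 287280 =-0.00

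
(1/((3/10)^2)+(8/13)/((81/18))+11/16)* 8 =22343/234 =95.48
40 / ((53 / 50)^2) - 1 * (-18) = 150562 / 2809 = 53.60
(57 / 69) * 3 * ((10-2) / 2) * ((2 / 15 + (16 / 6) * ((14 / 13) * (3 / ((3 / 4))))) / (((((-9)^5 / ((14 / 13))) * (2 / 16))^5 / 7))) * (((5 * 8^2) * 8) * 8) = -87020504973221822464 / 79698598765677235949439346525143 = -0.00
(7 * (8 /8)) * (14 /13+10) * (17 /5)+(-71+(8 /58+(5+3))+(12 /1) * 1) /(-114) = 56747491 /214890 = 264.08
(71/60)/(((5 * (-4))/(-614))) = 21797/600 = 36.33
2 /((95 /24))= 48 /95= 0.51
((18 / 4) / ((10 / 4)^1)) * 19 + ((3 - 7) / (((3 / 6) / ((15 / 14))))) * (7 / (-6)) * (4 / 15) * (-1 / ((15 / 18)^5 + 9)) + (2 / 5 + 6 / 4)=26184989 / 731090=35.82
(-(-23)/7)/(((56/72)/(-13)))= -2691/49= -54.92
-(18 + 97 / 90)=-1717 / 90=-19.08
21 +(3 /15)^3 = 2626 /125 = 21.01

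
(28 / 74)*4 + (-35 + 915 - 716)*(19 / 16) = 196.26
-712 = -712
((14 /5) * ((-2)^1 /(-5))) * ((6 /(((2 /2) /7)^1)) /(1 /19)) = 22344 /25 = 893.76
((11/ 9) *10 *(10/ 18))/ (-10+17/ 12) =-2200/ 2781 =-0.79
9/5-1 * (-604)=3029/5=605.80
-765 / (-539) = 765 / 539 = 1.42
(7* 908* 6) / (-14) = -2724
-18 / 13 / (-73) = 18 / 949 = 0.02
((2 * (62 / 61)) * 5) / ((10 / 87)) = 5394 / 61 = 88.43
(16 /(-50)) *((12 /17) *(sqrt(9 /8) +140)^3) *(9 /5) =-474244848 /425 - 38103129 *sqrt(2) /2125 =-1141228.33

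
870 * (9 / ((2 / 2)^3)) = 7830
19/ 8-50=-381/ 8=-47.62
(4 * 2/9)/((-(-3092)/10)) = 20/6957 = 0.00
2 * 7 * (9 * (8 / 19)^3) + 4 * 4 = 174256 / 6859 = 25.41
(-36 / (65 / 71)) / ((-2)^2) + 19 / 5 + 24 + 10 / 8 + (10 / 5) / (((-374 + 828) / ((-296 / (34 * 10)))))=19.22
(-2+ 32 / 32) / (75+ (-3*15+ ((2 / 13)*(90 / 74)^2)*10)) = -17797 / 574410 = -0.03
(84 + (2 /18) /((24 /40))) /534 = 2273 /14418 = 0.16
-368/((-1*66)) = 184/33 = 5.58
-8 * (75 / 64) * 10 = -375 / 4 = -93.75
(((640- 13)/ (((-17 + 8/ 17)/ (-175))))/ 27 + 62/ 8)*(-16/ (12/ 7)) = -17958493/ 7587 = -2367.01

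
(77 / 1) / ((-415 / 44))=-3388 / 415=-8.16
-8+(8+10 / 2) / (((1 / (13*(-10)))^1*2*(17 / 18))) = -15346 / 17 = -902.71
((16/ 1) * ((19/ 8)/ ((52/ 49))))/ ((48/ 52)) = 931/ 24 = 38.79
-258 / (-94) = 129 / 47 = 2.74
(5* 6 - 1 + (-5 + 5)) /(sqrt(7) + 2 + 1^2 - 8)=-145 /18 - 29* sqrt(7) /18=-12.32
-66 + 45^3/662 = 47433/662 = 71.65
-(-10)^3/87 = 1000/87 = 11.49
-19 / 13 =-1.46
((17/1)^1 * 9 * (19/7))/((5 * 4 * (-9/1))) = -323/140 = -2.31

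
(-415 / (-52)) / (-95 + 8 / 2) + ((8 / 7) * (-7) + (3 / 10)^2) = -236532 / 29575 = -8.00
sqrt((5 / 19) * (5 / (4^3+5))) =5 * sqrt(1311) / 1311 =0.14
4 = 4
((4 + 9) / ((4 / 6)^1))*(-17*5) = -3315 / 2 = -1657.50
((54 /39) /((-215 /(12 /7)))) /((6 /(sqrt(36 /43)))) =-216 *sqrt(43) /841295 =-0.00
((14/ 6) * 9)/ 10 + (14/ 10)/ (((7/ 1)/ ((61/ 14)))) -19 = -561/ 35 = -16.03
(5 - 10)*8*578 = -23120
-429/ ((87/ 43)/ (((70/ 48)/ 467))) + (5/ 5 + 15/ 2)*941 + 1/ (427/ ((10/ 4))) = 1110010044779/ 138788664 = 7997.84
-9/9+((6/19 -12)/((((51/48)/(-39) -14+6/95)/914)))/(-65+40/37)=-5076285047/391545143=-12.96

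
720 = 720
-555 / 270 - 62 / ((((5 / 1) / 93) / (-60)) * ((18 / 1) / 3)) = 207539 / 18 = 11529.94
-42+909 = 867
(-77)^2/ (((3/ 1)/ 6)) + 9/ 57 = 225305/ 19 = 11858.16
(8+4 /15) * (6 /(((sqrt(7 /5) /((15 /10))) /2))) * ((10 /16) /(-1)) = -93 * sqrt(35) /7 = -78.60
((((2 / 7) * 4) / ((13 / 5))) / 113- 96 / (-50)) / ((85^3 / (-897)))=-34126296 / 12144321875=-0.00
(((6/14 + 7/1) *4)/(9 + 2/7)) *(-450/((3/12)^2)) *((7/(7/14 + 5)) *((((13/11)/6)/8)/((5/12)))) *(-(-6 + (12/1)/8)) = -943488/121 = -7797.42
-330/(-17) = 330/17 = 19.41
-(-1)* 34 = 34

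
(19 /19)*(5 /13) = 0.38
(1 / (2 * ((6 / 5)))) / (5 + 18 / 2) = 5 / 168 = 0.03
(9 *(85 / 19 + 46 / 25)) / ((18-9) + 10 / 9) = 242919 / 43225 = 5.62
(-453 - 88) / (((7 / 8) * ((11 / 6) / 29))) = -753072 / 77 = -9780.16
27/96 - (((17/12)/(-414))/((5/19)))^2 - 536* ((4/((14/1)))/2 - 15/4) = 8352038509247/4319179200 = 1933.71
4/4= 1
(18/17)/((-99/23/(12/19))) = -552/3553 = -0.16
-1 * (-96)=96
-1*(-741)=741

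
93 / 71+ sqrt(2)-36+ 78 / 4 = -2157 / 142+ sqrt(2) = -13.78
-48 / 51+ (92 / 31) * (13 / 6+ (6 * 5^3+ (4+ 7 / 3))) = 1185798 / 527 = 2250.09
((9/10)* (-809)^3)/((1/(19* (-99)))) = 8963484458841/10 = 896348445884.10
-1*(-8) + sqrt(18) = 3*sqrt(2) + 8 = 12.24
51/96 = 17/32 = 0.53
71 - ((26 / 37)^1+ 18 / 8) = 10071 / 148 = 68.05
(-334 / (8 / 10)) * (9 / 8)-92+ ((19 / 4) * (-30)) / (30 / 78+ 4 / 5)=-681.98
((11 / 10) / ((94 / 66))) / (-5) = -363 / 2350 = -0.15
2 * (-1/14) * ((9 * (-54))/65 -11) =1201/455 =2.64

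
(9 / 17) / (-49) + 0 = -9 / 833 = -0.01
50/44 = 25/22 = 1.14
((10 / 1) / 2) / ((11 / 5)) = 25 / 11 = 2.27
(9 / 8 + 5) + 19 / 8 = 17 / 2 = 8.50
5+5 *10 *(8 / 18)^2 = 1205 / 81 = 14.88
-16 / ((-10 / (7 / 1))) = 56 / 5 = 11.20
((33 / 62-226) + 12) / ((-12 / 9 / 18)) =357345 / 124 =2881.81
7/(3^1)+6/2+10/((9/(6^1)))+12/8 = 27/2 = 13.50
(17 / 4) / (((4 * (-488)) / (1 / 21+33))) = -5899 / 81984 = -0.07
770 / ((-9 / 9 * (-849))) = 770 / 849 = 0.91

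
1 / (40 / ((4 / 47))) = 1 / 470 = 0.00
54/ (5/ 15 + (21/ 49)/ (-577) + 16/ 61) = 19956699/ 219851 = 90.77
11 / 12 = 0.92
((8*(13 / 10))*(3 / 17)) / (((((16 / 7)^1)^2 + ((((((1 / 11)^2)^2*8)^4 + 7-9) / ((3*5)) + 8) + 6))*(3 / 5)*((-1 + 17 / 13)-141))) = -5707645695003615978615 / 5011932046873358160643652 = -0.00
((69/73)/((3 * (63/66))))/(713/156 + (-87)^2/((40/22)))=65780/830545163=0.00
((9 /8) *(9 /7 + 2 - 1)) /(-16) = -9 /56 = -0.16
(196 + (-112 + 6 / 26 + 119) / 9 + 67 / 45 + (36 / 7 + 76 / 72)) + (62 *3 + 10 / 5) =3214499 / 8190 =392.49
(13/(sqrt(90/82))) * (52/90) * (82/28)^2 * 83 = 23579387 * sqrt(205)/66150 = 5103.63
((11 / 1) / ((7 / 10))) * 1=110 / 7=15.71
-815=-815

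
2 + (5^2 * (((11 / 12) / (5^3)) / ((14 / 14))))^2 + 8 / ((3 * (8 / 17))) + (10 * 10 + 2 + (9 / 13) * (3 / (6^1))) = 5150173 / 46800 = 110.05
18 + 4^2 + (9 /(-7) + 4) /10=34.27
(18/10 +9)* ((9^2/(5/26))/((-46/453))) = -25758486/575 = -44797.37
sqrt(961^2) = 961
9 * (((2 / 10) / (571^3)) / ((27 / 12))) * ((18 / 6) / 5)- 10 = -46542352738 / 4654235275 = -10.00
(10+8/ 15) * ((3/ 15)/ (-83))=-158/ 6225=-0.03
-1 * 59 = -59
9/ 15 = 3/ 5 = 0.60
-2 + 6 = 4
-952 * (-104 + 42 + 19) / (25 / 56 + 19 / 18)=20631744 / 757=27254.62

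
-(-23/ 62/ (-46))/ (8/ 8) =-1/ 124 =-0.01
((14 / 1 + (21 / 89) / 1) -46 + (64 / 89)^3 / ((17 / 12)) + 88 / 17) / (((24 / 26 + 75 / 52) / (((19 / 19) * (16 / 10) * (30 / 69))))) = -7.74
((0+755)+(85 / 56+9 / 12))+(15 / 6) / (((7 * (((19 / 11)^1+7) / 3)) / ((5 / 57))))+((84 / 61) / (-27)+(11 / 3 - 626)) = 630372893 / 4673088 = 134.89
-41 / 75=-0.55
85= 85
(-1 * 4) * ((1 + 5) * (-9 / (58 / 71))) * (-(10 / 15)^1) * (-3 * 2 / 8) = 3834 / 29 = 132.21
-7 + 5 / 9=-58 / 9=-6.44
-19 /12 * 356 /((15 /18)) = -3382 /5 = -676.40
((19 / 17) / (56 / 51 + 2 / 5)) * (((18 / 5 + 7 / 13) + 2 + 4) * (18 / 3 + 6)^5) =4673438208 / 2483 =1882174.07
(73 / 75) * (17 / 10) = 1241 / 750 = 1.65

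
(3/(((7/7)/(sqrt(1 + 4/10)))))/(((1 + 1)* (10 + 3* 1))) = 3* sqrt(35)/130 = 0.14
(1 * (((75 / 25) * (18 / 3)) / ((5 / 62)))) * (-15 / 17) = -3348 / 17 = -196.94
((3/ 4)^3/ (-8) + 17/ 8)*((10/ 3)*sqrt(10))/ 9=5305*sqrt(10)/ 6912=2.43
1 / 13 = 0.08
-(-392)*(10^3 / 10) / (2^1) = 19600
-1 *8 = -8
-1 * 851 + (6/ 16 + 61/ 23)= -156027/ 184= -847.97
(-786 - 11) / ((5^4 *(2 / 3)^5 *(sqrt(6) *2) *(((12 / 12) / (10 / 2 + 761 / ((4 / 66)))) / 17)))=-27571713687 *sqrt(6) / 160000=-422103.94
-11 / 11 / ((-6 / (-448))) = -224 / 3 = -74.67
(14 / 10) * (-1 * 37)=-259 / 5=-51.80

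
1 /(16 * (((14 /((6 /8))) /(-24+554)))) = 795 /448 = 1.77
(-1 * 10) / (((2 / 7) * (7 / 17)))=-85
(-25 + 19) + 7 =1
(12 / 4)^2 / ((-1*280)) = -9 / 280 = -0.03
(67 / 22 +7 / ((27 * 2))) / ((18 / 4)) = 1886 / 2673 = 0.71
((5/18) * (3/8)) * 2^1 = 5/24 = 0.21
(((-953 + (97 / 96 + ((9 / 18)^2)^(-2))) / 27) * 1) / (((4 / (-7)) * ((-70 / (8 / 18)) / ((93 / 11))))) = -557101 / 171072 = -3.26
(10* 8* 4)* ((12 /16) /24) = 10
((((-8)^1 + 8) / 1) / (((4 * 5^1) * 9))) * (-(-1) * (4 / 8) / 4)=0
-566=-566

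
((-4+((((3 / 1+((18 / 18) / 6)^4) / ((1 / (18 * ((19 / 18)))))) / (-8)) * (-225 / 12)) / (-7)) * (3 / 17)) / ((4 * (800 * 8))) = -2234347 / 14037811200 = -0.00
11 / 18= 0.61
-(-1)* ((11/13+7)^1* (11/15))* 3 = 1122/65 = 17.26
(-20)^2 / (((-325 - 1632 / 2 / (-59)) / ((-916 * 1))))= 21617600 / 18359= 1177.49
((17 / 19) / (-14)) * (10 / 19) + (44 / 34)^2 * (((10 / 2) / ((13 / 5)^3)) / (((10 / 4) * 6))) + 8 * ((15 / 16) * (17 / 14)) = 175310174285 / 19253708292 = 9.11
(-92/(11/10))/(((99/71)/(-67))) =4018.77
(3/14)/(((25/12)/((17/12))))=51/350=0.15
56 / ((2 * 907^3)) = 28 / 746142643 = 0.00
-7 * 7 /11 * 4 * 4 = -784 /11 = -71.27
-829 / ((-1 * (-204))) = -829 / 204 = -4.06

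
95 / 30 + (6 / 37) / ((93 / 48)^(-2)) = 53641 / 14208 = 3.78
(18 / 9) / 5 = 2 / 5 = 0.40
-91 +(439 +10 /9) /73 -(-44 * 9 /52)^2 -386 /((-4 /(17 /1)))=332551571 /222066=1497.53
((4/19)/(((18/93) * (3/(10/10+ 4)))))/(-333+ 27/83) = -12865/2360826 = -0.01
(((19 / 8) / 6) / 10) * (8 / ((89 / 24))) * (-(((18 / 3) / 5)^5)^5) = -1080350945137328652288 / 132620334625244140625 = -8.15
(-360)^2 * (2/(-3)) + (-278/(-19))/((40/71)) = -32822131/380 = -86374.03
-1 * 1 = -1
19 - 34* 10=-321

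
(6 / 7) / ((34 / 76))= 228 / 119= 1.92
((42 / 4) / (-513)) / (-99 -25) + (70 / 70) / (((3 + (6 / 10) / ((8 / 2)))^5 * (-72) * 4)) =6475855801 / 42087248915544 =0.00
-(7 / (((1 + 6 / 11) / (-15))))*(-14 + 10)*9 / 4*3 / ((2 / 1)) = -31185 / 34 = -917.21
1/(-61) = -1/61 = -0.02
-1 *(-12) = 12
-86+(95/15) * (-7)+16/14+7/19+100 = -11500/399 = -28.82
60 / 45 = 4 / 3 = 1.33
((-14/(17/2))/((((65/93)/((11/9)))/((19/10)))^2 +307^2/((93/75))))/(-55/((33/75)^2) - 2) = 1847007404/24384798293845575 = 0.00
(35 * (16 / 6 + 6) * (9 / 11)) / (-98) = -195 / 77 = -2.53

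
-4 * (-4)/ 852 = 4/ 213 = 0.02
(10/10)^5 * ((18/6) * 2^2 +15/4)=63/4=15.75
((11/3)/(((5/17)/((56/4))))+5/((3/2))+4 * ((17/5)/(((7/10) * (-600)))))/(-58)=-31121/10150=-3.07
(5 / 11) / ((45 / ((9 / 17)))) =1 / 187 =0.01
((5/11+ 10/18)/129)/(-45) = -20/114939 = -0.00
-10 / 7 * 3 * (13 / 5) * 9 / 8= -351 / 28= -12.54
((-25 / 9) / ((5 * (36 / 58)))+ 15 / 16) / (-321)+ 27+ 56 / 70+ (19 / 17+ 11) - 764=-25604541427 / 35361360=-724.08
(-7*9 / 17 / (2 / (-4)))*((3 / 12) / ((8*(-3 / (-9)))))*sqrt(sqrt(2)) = 189*2^(1 / 4) / 272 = 0.83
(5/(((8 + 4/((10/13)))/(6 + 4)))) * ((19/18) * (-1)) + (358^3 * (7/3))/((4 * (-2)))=-7949182229/594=-13382461.66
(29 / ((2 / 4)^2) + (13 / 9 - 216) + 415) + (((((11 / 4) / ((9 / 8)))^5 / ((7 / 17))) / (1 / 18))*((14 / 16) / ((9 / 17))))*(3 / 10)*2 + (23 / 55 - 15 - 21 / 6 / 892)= 4085.33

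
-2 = -2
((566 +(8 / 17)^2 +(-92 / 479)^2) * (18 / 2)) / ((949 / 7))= 2365505884602 / 62926718101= 37.59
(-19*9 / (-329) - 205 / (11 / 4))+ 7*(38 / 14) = -199138 / 3619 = -55.03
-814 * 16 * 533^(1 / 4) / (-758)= 6512 * 533^(1 / 4) / 379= 82.56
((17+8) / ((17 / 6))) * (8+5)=1950 / 17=114.71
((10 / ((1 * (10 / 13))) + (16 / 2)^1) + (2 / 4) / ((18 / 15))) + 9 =365 / 12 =30.42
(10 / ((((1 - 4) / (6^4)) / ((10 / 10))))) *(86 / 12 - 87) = 344880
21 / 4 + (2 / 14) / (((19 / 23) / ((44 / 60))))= 42907 / 7980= 5.38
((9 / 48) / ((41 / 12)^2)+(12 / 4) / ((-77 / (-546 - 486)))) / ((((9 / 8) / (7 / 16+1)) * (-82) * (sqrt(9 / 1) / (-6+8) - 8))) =13305385 / 137979842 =0.10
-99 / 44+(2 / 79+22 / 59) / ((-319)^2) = -147198785 / 65421796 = -2.25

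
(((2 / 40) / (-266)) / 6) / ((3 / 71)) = -71 / 95760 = -0.00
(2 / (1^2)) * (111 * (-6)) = -1332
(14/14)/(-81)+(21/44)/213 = -2557/253044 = -0.01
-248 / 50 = -4.96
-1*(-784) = 784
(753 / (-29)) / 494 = -753 / 14326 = -0.05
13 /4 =3.25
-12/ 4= -3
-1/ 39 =-0.03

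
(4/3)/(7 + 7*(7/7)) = 2/21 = 0.10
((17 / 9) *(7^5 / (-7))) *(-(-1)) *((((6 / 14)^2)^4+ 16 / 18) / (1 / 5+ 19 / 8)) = -31400670760 / 20031543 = -1567.56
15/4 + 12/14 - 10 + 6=17/28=0.61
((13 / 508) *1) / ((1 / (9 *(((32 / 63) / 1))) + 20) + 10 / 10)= 104 / 86233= 0.00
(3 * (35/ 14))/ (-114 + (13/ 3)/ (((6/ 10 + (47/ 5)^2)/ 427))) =-50040/ 621833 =-0.08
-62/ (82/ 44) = -1364/ 41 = -33.27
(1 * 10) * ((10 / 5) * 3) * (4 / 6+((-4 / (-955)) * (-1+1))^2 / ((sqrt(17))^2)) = 40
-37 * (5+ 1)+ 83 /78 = -17233 /78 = -220.94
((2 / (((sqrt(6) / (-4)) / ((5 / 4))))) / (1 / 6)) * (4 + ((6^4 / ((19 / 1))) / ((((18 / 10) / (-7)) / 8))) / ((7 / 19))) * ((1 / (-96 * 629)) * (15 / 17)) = -35975 * sqrt(6) / 42772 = -2.06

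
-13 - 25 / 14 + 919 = 12659 / 14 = 904.21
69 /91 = 0.76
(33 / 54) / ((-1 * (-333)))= 11 / 5994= 0.00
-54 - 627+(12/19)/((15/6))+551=-12326/95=-129.75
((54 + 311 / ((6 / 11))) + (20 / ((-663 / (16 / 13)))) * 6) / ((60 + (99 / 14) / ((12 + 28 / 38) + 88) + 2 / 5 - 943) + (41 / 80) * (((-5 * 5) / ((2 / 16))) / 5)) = -21833756350 / 31599848319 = -0.69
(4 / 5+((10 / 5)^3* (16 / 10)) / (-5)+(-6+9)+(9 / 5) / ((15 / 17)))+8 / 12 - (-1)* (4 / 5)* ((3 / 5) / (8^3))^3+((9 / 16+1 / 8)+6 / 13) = 4167722599453 / 817889280000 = 5.10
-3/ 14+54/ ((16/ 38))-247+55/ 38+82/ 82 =-61987/ 532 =-116.52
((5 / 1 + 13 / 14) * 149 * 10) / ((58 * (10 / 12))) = 37101 / 203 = 182.76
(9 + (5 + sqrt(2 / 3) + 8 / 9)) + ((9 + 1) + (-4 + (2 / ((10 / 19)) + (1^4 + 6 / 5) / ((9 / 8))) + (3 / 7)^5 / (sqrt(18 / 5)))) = 81 * sqrt(10) / 33614 + sqrt(6) / 3 + 1199 / 45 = 27.47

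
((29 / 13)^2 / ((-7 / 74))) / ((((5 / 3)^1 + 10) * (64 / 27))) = -2520477 / 1324960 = -1.90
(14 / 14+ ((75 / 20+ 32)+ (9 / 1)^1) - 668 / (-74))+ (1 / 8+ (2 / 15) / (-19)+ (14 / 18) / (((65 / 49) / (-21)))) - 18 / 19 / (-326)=507497479 / 11917256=42.59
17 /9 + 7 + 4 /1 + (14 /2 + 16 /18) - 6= 133 /9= 14.78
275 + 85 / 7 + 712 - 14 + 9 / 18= 13799 / 14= 985.64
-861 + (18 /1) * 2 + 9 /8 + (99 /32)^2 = -833847 /1024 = -814.30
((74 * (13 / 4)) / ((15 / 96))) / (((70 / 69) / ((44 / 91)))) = 898656 / 1225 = 733.60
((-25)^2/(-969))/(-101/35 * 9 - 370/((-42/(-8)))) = 21875/3271021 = 0.01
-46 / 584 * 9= -207 / 292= -0.71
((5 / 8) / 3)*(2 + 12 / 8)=35 / 48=0.73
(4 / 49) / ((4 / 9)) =9 / 49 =0.18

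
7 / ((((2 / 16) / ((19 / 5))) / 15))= 3192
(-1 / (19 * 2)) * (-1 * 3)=3 / 38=0.08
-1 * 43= -43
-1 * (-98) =98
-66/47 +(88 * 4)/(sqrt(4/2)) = -66/47 +176 * sqrt(2) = 247.50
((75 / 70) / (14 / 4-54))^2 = 225 / 499849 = 0.00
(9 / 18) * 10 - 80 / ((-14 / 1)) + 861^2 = 5189322 / 7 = 741331.71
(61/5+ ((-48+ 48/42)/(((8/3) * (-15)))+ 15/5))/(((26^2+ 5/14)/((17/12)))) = 191/5570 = 0.03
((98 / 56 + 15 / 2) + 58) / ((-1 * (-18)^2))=-0.21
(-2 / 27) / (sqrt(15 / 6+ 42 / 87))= -2 * sqrt(10034) / 4671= -0.04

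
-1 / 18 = -0.06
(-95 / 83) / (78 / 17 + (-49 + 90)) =-323 / 12865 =-0.03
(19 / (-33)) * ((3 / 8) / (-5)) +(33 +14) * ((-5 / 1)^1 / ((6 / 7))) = -361843 / 1320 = -274.12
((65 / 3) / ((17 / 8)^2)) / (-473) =-0.01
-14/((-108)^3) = 7/629856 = 0.00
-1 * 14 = -14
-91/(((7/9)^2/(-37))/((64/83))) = 2493504/581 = 4291.75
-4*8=-32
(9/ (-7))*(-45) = 405/ 7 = 57.86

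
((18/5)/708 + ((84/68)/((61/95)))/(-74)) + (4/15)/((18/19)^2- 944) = -61259680936/2890213029975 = -0.02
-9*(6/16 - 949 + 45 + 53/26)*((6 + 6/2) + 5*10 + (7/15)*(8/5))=252096579/520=484801.11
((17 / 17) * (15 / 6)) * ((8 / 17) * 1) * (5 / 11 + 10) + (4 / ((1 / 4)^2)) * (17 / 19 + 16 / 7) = 5368364 / 24871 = 215.85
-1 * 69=-69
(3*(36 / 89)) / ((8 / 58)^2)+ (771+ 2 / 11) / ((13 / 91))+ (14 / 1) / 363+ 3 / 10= 3529471907 / 646140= 5462.40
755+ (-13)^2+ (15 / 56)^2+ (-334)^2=352737505 / 3136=112480.07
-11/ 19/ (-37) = 11/ 703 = 0.02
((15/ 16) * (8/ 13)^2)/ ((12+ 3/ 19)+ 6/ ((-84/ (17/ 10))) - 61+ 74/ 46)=-1223600/ 163207187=-0.01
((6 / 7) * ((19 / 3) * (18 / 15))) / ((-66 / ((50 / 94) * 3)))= -570 / 3619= -0.16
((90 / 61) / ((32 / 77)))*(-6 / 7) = -1485 / 488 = -3.04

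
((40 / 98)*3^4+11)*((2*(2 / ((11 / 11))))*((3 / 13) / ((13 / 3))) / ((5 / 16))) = 1243584 / 41405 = 30.03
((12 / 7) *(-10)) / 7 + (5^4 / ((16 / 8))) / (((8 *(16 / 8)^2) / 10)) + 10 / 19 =2852095 / 29792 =95.73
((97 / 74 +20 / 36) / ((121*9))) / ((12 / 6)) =113 / 131868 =0.00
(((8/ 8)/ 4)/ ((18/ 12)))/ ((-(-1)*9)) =1/ 54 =0.02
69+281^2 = 79030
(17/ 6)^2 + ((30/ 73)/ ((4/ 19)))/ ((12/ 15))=55019/ 5256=10.47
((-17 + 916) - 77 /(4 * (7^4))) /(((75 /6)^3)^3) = 157877376 /1308441162109375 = 0.00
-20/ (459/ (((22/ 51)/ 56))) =-55/ 163863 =-0.00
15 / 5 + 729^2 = 531444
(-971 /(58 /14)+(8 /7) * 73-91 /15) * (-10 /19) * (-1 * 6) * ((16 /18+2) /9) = -49724272 /312417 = -159.16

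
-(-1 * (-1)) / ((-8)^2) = -1 / 64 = -0.02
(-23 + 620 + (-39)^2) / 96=353 / 16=22.06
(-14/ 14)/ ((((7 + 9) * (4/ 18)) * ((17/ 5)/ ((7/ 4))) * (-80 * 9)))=7/ 34816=0.00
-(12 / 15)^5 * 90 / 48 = -384 / 625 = -0.61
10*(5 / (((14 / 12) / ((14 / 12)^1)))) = 50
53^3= 148877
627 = 627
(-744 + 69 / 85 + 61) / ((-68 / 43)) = 1246699 / 2890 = 431.38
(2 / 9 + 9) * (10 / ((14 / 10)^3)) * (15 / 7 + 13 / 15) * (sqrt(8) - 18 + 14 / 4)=-95076500 / 64827 + 13114000 * sqrt(2) / 64827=-1180.53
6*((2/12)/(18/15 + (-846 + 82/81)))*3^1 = -1215/341734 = -0.00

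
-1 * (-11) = 11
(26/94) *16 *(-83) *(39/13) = -51792/47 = -1101.96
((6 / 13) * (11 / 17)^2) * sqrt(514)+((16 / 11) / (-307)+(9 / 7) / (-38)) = -34649 / 898282+726 * sqrt(514) / 3757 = 4.34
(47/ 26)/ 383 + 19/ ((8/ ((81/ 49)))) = 7671893/ 1951768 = 3.93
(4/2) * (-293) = -586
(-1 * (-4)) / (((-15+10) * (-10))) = 2 / 25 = 0.08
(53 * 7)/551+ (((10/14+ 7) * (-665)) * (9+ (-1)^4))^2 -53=1450061161168/551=2631689947.67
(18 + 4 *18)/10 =9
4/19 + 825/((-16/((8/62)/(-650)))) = 13523/61256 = 0.22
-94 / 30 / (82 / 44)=-1034 / 615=-1.68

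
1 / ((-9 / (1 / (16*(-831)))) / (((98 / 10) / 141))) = 0.00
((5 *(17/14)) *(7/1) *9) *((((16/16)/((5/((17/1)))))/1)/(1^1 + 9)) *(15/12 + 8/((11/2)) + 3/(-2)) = 137853/880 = 156.65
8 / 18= 4 / 9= 0.44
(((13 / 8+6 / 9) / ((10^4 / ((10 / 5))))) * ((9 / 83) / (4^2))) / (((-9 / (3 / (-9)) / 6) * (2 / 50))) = 11 / 637440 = 0.00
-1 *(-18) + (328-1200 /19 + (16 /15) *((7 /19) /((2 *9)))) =725546 /2565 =282.86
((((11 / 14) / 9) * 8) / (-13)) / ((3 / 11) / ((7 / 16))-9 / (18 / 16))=121 / 16614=0.01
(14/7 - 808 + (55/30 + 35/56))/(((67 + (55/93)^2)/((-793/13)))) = 3391517955/4660064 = 727.78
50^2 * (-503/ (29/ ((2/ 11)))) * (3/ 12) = -628750/ 319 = -1971.00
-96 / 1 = -96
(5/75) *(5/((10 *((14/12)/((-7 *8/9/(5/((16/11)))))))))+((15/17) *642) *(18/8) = 107249773/84150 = 1274.51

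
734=734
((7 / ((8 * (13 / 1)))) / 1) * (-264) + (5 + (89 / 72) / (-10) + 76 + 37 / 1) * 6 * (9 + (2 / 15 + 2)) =183839141 / 23400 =7856.37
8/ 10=4/ 5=0.80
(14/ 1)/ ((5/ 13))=182/ 5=36.40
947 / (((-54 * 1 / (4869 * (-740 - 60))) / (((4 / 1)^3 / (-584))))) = -1639446400 / 219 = -7486056.62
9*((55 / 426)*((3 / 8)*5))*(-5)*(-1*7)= 86625 / 1136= 76.25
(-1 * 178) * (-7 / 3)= 415.33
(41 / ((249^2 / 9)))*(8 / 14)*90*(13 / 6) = 31980 / 48223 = 0.66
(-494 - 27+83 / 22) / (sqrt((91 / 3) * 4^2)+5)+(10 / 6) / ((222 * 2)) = 113752165 / 20234412 - 22758 * sqrt(273) / 15191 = -19.13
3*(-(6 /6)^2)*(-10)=30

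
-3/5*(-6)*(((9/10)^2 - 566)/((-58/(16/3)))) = 678228/3625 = 187.10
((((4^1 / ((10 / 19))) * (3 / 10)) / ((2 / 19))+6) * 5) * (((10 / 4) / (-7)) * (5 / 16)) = -15.44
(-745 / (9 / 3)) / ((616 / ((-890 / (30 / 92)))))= 1525015 / 1386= 1100.30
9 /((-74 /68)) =-306 /37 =-8.27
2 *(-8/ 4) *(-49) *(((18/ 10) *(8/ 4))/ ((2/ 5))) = 1764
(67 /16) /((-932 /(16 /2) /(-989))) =66263 /1864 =35.55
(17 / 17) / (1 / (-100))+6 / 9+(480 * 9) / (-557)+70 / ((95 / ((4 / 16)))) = -6788251 / 63498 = -106.90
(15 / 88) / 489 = 5 / 14344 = 0.00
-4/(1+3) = -1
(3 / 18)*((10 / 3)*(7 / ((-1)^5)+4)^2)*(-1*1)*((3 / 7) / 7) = -15 / 49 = -0.31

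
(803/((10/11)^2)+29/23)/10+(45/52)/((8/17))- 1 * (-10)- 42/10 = 125493923/1196000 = 104.93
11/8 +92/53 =1319/424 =3.11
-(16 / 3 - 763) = 2273 / 3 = 757.67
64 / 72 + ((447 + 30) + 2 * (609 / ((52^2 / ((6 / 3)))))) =2912957 / 6084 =478.79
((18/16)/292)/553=9/1291808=0.00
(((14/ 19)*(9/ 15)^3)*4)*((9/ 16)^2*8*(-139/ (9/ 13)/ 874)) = -3073707/ 8303000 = -0.37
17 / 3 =5.67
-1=-1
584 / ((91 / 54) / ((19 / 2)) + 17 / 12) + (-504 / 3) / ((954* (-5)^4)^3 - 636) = 366.36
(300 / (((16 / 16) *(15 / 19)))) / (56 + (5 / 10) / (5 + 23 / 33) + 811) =28576 / 65205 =0.44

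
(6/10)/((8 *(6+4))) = 3/400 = 0.01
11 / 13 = 0.85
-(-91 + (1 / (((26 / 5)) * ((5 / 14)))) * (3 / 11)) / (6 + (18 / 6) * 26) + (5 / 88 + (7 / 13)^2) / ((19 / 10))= 535787 / 423852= 1.26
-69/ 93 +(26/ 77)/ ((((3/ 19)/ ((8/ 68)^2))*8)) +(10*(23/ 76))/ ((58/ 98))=9978160315/ 2280620958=4.38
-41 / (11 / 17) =-697 / 11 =-63.36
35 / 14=5 / 2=2.50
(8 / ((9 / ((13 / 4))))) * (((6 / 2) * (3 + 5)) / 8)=26 / 3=8.67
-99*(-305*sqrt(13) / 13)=30195*sqrt(13) / 13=8374.59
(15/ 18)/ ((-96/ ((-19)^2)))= -1805/ 576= -3.13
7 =7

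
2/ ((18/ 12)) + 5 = 19/ 3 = 6.33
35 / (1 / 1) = 35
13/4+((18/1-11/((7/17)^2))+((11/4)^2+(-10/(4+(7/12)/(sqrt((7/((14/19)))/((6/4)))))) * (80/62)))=-13891315875/353453072+11200 * sqrt(57)/450833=-39.11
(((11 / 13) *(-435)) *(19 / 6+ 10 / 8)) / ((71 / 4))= -84535 / 923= -91.59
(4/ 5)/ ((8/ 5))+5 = 11/ 2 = 5.50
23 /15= 1.53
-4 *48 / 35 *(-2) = 384 / 35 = 10.97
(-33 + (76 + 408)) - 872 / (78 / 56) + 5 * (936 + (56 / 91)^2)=2284969 / 507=4506.84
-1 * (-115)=115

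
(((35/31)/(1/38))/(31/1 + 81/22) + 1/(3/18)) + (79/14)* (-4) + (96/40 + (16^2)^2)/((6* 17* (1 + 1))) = 108543247/354795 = 305.93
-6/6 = -1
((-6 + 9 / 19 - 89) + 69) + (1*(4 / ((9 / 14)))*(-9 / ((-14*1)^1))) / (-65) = -31601 / 1235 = -25.59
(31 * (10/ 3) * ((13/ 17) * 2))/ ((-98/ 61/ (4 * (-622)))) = 611625040/ 2499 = 244747.92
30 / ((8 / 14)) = 105 / 2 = 52.50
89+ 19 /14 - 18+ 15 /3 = 1083 /14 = 77.36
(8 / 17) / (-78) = -4 / 663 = -0.01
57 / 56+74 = 4201 / 56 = 75.02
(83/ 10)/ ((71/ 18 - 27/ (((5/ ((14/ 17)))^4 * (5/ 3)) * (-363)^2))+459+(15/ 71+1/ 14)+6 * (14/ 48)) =567483749687373750/ 31791201352706232727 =0.02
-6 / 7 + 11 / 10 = 17 / 70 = 0.24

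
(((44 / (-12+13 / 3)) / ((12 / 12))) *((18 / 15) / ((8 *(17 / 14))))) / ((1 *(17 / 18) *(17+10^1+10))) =-0.02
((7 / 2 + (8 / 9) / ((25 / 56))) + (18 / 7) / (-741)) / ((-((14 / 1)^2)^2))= -4269659 / 29889568800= -0.00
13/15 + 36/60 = 22/15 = 1.47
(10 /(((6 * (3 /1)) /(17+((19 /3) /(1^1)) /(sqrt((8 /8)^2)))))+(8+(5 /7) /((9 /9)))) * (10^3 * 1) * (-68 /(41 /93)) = -8636476000 /2583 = -3343583.43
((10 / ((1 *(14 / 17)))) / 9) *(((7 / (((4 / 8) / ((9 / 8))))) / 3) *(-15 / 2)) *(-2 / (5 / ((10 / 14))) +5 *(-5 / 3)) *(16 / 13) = 153850 / 273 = 563.55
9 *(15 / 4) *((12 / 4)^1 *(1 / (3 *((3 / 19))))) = 855 / 4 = 213.75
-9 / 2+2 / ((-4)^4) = -575 / 128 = -4.49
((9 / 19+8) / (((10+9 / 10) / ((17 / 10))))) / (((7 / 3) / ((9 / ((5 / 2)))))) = 21114 / 10355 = 2.04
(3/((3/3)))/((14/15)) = 45/14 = 3.21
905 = 905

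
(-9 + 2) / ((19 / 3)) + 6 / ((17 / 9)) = 669 / 323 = 2.07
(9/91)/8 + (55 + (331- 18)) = 267913/728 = 368.01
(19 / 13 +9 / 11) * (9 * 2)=5868 / 143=41.03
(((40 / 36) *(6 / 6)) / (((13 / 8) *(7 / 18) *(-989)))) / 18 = -80 / 809991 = -0.00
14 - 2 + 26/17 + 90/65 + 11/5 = 18911/1105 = 17.11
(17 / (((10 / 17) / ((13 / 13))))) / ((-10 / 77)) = -22253 / 100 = -222.53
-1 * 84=-84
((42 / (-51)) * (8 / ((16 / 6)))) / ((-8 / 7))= 147 / 68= 2.16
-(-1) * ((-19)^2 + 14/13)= 4707/13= 362.08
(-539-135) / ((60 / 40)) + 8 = -1324 / 3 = -441.33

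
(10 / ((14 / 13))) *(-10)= -650 / 7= -92.86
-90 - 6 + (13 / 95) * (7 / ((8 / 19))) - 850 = -37749 / 40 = -943.72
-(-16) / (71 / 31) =496 / 71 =6.99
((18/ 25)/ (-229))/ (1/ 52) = -936/ 5725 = -0.16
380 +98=478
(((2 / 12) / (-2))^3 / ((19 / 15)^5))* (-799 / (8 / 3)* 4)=67415625 / 316940672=0.21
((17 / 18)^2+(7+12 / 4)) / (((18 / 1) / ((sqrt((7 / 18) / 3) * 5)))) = 17645 * sqrt(42) / 104976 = 1.09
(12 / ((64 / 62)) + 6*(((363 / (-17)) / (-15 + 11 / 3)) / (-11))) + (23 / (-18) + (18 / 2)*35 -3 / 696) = 48925547 / 150858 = 324.32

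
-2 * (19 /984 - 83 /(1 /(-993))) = -81100315 /492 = -164838.04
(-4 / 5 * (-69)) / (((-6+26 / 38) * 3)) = -1748 / 505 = -3.46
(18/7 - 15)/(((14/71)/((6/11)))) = -18531/539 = -34.38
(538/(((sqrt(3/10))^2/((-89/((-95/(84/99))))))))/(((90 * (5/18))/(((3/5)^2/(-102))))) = -1340696/6661875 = -0.20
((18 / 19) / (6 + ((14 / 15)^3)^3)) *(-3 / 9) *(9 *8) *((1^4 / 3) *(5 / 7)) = -13839609375000 / 16712860001761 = -0.83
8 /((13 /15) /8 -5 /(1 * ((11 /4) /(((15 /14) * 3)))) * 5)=-73920 /268999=-0.27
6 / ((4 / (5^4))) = 1875 / 2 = 937.50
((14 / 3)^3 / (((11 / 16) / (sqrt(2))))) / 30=21952 * sqrt(2) / 4455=6.97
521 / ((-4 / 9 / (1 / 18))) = -521 / 8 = -65.12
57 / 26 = 2.19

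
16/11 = 1.45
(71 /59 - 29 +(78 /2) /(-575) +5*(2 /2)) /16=-193919 /135700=-1.43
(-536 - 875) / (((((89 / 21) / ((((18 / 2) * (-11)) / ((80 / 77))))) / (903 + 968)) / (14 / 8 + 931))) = 1576780588596213 / 28480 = 55364486959.14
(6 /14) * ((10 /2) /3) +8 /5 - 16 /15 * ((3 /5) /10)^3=1265499 /546875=2.31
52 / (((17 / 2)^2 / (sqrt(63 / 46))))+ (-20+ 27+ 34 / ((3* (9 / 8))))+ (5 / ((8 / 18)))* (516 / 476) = 312* sqrt(322) / 6647+ 376171 / 12852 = 30.11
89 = 89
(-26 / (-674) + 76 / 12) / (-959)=-6442 / 969549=-0.01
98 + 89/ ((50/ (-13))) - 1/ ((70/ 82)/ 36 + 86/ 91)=480327103/ 6506050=73.83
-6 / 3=-2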